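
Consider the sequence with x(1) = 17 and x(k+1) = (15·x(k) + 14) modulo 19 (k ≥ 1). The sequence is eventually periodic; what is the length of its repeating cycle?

18

Listing terms: x(1) = 17; x(2) = 3; x(3) = 2; x(4) = 6; x(5) = 9; x(6) = 16; x(7) = 7; x(8) = 5; x(9) = 13; x(10) = 0; x(11) = 14; x(12) = 15; x(13) = 11; x(14) = 8; x(15) = 1; x(16) = 10; x(17) = 12; x(18) = 4; x(19) = 17.
The sequence repeats with period 18.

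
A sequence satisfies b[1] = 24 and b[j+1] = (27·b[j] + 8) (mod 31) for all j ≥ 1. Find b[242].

Listing terms: b[1] = 24, b[2] = 5, b[3] = 19, b[4] = 25, b[5] = 1, b[6] = 4, b[7] = 23, b[8] = 9, b[9] = 3, b[10] = 27, b[11] = 24.
Since b[11] = b[1] = 24, the sequence is periodic with period 10.
(242 - 1) mod 10 = 1, so b[242] = b[2] = 5.

5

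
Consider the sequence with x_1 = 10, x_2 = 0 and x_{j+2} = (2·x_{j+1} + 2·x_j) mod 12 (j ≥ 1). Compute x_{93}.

We have x_1 = 10, x_2 = 0, x_3 = 8, x_4 = 4, x_5 = 0, x_6 = 8.
Since (x_5, x_6) = (x_2, x_3) = (0, 8) (two consecutive terms determine the rest), the sequence is eventually periodic: after a pre-period of length 1 it cycles with period 3.
For j ≥ 2, x_j depends only on (j - 2) mod 3. (93 - 2) mod 3 = 1, so x_{93} = x_3 = 8.

8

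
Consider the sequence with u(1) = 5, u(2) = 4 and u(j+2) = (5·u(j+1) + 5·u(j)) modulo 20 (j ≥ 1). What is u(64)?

5

Listing terms: u(1) = 5,  u(2) = 4,  u(3) = 5,  u(4) = 5,  u(5) = 10,  u(6) = 15,  u(7) = 5,  u(8) = 0,  u(9) = 5,  u(10) = 5.
Since (u(9), u(10)) = (u(3), u(4)) = (5, 5) (two consecutive terms determine the rest), the sequence is eventually periodic: after a pre-period of length 2 it cycles with period 6.
For j ≥ 3, u(j) depends only on (j - 3) mod 6. (64 - 3) mod 6 = 1, so u(64) = u(4) = 5.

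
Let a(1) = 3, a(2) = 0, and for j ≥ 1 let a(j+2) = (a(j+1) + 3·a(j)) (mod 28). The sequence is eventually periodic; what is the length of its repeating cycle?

24

Listing terms: a(1) = 3,  a(2) = 0,  a(3) = 9,  a(4) = 9,  a(5) = 8,  a(6) = 7,  a(7) = 3,  a(8) = 24,  a(9) = 5,  a(10) = 21,  a(11) = 8,  a(12) = 15,  a(13) = 11,  a(14) = 0,  a(15) = 5,  a(16) = 5,  a(17) = 20,  a(18) = 7,  a(19) = 11,  a(20) = 4,  a(21) = 9,  a(22) = 21,  a(23) = 20,  a(24) = 27,  a(25) = 3,  a(26) = 0.
The sequence repeats with period 24.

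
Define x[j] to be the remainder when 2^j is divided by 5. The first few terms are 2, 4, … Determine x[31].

3

x[1] = 2; x[2] = 4; x[3] = 3; x[4] = 1; x[5] = 2.
Since x[5] = x[1] = 2, the sequence is periodic with period 4.
(31 - 1) mod 4 = 2, so x[31] = x[3] = 3.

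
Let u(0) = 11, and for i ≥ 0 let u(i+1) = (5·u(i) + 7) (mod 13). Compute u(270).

u(0) = 11,  u(1) = 10,  u(2) = 5,  u(3) = 6,  u(4) = 11.
The sequence repeats with period 4.
So u(270) = u(0 + ((270-0) mod 4)) = u(2) = 5.

5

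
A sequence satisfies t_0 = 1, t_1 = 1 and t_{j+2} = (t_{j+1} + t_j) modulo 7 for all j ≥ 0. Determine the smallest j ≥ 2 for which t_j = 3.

t_0 = 1, t_1 = 1, t_2 = 2, t_3 = 3, t_4 = 5, t_5 = 1, t_6 = 6, t_7 = 0, t_8 = 6, t_9 = 6, t_{10} = 5, t_{11} = 4, t_{12} = 2, t_{13} = 6, t_{14} = 1, t_{15} = 0, t_{16} = 1, t_{17} = 1.
Since (t_{16}, t_{17}) = (t_0, t_1) = (1, 1) (two consecutive terms determine the rest), the sequence is periodic with period 16.
The value 3 first appears (with j ≥ 2) at t_3.

3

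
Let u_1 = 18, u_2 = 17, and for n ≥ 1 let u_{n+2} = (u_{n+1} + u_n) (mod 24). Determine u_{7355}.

11

Computing terms: u_1 = 18,  u_2 = 17,  u_3 = 11,  u_4 = 4,  u_5 = 15,  u_6 = 19,  u_7 = 10,  u_8 = 5,  u_9 = 15,  u_{10} = 20,  u_{11} = 11,  u_{12} = 7,  u_{13} = 18,  u_{14} = 1,  u_{15} = 19,  u_{16} = 20,  u_{17} = 15,  u_{18} = 11,  u_{19} = 2,  u_{20} = 13,  u_{21} = 15,  u_{22} = 4,  u_{23} = 19,  u_{24} = 23,  u_{25} = 18,  u_{26} = 17.
Since (u_{25}, u_{26}) = (u_1, u_2) = (18, 17) (two consecutive terms determine the rest), the sequence is periodic with period 24.
So u_{7355} = u_{1 + ((7355-1) mod 24)} = u_{11} = 11.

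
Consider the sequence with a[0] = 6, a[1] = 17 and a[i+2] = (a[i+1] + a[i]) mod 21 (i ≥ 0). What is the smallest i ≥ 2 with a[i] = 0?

4

a[0] = 6; a[1] = 17; a[2] = 2; a[3] = 19; a[4] = 0; a[5] = 19; a[6] = 19; a[7] = 17; a[8] = 15; a[9] = 11; a[10] = 5; a[11] = 16; a[12] = 0; a[13] = 16; a[14] = 16; a[15] = 11; a[16] = 6; a[17] = 17.
The sequence repeats with period 16.
The value 0 first appears (with i ≥ 2) at a[4].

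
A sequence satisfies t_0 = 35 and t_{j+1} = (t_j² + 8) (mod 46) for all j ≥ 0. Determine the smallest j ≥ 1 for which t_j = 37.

1

We have t_0 = 35, t_1 = 37, t_2 = 43, t_3 = 17, t_4 = 21, t_5 = 35.
The sequence repeats with period 5.
The value 37 first appears (with j ≥ 1) at t_1.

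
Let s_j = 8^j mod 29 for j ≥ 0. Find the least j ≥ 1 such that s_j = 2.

We have s_0 = 1, s_1 = 8, s_2 = 6, s_3 = 19, s_4 = 7, s_5 = 27, s_6 = 13, s_7 = 17, s_8 = 20, s_9 = 15, s_{10} = 4, s_{11} = 3, s_{12} = 24, s_{13} = 18, s_{14} = 28, s_{15} = 21, s_{16} = 23, s_{17} = 10, s_{18} = 22, s_{19} = 2, s_{20} = 16, s_{21} = 12, s_{22} = 9, s_{23} = 14, s_{24} = 25, s_{25} = 26, s_{26} = 5, s_{27} = 11, s_{28} = 1.
The sequence repeats with period 28.
The value 2 first appears (with j ≥ 1) at s_{19}.

19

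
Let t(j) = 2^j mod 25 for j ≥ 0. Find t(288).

6

t(0) = 1; t(1) = 2; t(2) = 4; t(3) = 8; t(4) = 16; t(5) = 7; t(6) = 14; t(7) = 3; t(8) = 6; t(9) = 12; t(10) = 24; t(11) = 23; t(12) = 21; t(13) = 17; t(14) = 9; t(15) = 18; t(16) = 11; t(17) = 22; t(18) = 19; t(19) = 13; t(20) = 1.
Since t(20) = t(0) = 1, the sequence is periodic with period 20.
(288 - 0) mod 20 = 8, so t(288) = t(8) = 6.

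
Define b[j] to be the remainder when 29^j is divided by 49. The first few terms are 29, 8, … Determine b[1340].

36

b[1] = 29; b[2] = 8; b[3] = 36; b[4] = 15; b[5] = 43; b[6] = 22; b[7] = 1; b[8] = 29.
The sequence repeats with period 7.
So b[1340] = b[1 + ((1340-1) mod 7)] = b[3] = 36.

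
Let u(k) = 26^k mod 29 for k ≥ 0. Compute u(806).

Listing terms: u(0) = 1, u(1) = 26, u(2) = 9, u(3) = 2, u(4) = 23, u(5) = 18, u(6) = 4, u(7) = 17, u(8) = 7, u(9) = 8, u(10) = 5, u(11) = 14, u(12) = 16, u(13) = 10, u(14) = 28, u(15) = 3, u(16) = 20, u(17) = 27, u(18) = 6, u(19) = 11, u(20) = 25, u(21) = 12, u(22) = 22, u(23) = 21, u(24) = 24, u(25) = 15, u(26) = 13, u(27) = 19, u(28) = 1.
Since u(28) = u(0) = 1, the sequence is periodic with period 28.
(806 - 0) mod 28 = 22, so u(806) = u(22) = 22.

22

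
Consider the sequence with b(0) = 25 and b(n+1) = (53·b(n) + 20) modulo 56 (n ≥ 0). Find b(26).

17

We have b(0) = 25; b(1) = 1; b(2) = 17; b(3) = 25.
The sequence repeats with period 3.
(26 - 0) mod 3 = 2, so b(26) = b(2) = 17.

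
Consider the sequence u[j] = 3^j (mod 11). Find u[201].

Computing terms: u[1] = 3; u[2] = 9; u[3] = 5; u[4] = 4; u[5] = 1; u[6] = 3.
Since u[6] = u[1] = 3, the sequence is periodic with period 5.
So u[201] = u[1 + ((201-1) mod 5)] = u[1] = 3.

3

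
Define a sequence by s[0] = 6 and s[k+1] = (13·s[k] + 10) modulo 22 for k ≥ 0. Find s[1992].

10

Computing terms: s[0] = 6, s[1] = 0, s[2] = 10, s[3] = 8, s[4] = 4, s[5] = 18, s[6] = 2, s[7] = 14, s[8] = 16, s[9] = 20, s[10] = 6.
The sequence repeats with period 10.
So s[1992] = s[0 + ((1992-0) mod 10)] = s[2] = 10.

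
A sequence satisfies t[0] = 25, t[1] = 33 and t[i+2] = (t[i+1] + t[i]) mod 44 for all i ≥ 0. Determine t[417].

We have t[0] = 25, t[1] = 33, t[2] = 14, t[3] = 3, t[4] = 17, t[5] = 20, t[6] = 37, t[7] = 13, t[8] = 6, t[9] = 19, t[10] = 25, t[11] = 0, t[12] = 25, t[13] = 25, t[14] = 6, t[15] = 31, t[16] = 37, t[17] = 24, t[18] = 17, t[19] = 41, t[20] = 14, t[21] = 11, t[22] = 25, t[23] = 36, t[24] = 17, t[25] = 9, t[26] = 26, t[27] = 35, t[28] = 17, t[29] = 8, t[30] = 25, t[31] = 33.
Since (t[30], t[31]) = (t[0], t[1]) = (25, 33) (two consecutive terms determine the rest), the sequence is periodic with period 30.
(417 - 0) mod 30 = 27, so t[417] = t[27] = 35.

35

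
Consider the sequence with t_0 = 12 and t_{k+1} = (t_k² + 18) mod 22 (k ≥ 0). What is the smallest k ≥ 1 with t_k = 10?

3

Computing terms: t_0 = 12, t_1 = 8, t_2 = 16, t_3 = 10, t_4 = 8.
Since t_4 = t_1 = 8, the sequence is eventually periodic: after a pre-period of length 1 it cycles with period 3.
The value 10 first appears (with k ≥ 1) at t_3.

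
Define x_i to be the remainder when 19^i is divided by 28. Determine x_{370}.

We have x_0 = 1, x_1 = 19, x_2 = 25, x_3 = 27, x_4 = 9, x_5 = 3, x_6 = 1.
The sequence repeats with period 6.
(370 - 0) mod 6 = 4, so x_{370} = x_4 = 9.

9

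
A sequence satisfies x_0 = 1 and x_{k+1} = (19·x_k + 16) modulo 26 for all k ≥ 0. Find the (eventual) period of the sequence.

12

Listing terms: x_0 = 1,  x_1 = 9,  x_2 = 5,  x_3 = 7,  x_4 = 19,  x_5 = 13,  x_6 = 3,  x_7 = 21,  x_8 = 25,  x_9 = 23,  x_{10} = 11,  x_{11} = 17,  x_{12} = 1.
Since x_{12} = x_0 = 1, the sequence is periodic with period 12.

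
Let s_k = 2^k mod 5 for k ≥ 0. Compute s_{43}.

3

We have s_0 = 1; s_1 = 2; s_2 = 4; s_3 = 3; s_4 = 1.
Since s_4 = s_0 = 1, the sequence is periodic with period 4.
So s_{43} = s_{0 + ((43-0) mod 4)} = s_3 = 3.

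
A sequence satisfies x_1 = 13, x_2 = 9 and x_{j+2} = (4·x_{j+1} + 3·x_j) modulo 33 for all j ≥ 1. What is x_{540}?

We have x_1 = 13,  x_2 = 9,  x_3 = 9,  x_4 = 30,  x_5 = 15,  x_6 = 18,  x_7 = 18,  x_8 = 27,  x_9 = 30,  x_{10} = 3,  x_{11} = 3,  x_{12} = 21,  x_{13} = 27,  x_{14} = 6,  x_{15} = 6,  x_{16} = 9,  x_{17} = 21,  x_{18} = 12,  x_{19} = 12,  x_{20} = 18,  x_{21} = 9,  x_{22} = 24,  x_{23} = 24,  x_{24} = 3,  x_{25} = 18,  x_{26} = 15,  x_{27} = 15,  x_{28} = 6,  x_{29} = 3,  x_{30} = 30,  x_{31} = 30,  x_{32} = 12,  x_{33} = 6,  x_{34} = 27,  x_{35} = 27,  x_{36} = 24,  x_{37} = 12,  x_{38} = 21,  x_{39} = 21,  x_{40} = 15,  x_{41} = 24,  x_{42} = 9,  x_{43} = 9.
Since (x_{42}, x_{43}) = (x_2, x_3) = (9, 9) (two consecutive terms determine the rest), the sequence is eventually periodic: after a pre-period of length 1 it cycles with period 40.
For j ≥ 2, x_j depends only on (j - 2) mod 40. (540 - 2) mod 40 = 18, so x_{540} = x_{20} = 18.

18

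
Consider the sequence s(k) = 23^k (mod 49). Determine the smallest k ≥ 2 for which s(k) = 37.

13

We have s(1) = 23; s(2) = 39; s(3) = 15; s(4) = 2; s(5) = 46; s(6) = 29; s(7) = 30; s(8) = 4; s(9) = 43; s(10) = 9; s(11) = 11; s(12) = 8; s(13) = 37; s(14) = 18; s(15) = 22; s(16) = 16; s(17) = 25; s(18) = 36; s(19) = 44; s(20) = 32; s(21) = 1; s(22) = 23.
Since s(22) = s(1) = 23, the sequence is periodic with period 21.
The value 37 first appears (with k ≥ 2) at s(13).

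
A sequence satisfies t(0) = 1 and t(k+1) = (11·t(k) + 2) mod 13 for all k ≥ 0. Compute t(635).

Computing terms: t(0) = 1, t(1) = 0, t(2) = 2, t(3) = 11, t(4) = 6, t(5) = 3, t(6) = 9, t(7) = 10, t(8) = 8, t(9) = 12, t(10) = 4, t(11) = 7, t(12) = 1.
Since t(12) = t(0) = 1, the sequence is periodic with period 12.
(635 - 0) mod 12 = 11, so t(635) = t(11) = 7.

7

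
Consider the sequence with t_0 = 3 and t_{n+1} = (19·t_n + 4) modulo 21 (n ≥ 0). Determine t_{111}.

Listing terms: t_0 = 3, t_1 = 19, t_2 = 8, t_3 = 9, t_4 = 7, t_5 = 11, t_6 = 3.
Since t_6 = t_0 = 3, the sequence is periodic with period 6.
So t_{111} = t_{0 + ((111-0) mod 6)} = t_3 = 9.

9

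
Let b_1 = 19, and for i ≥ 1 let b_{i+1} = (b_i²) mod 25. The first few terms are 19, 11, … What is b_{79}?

21

We have b_1 = 19; b_2 = 11; b_3 = 21; b_4 = 16; b_5 = 6; b_6 = 11.
Since b_6 = b_2 = 11, the sequence is eventually periodic: after a pre-period of length 1 it cycles with period 4.
For i ≥ 2, b_i depends only on (i - 2) mod 4. (79 - 2) mod 4 = 1, so b_{79} = b_3 = 21.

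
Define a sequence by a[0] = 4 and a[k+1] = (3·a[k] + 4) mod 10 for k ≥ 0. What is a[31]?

0

We have a[0] = 4,  a[1] = 6,  a[2] = 2,  a[3] = 0,  a[4] = 4.
The sequence repeats with period 4.
So a[31] = a[0 + ((31-0) mod 4)] = a[3] = 0.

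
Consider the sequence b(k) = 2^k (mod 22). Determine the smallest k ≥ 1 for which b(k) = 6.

We have b(0) = 1, b(1) = 2, b(2) = 4, b(3) = 8, b(4) = 16, b(5) = 10, b(6) = 20, b(7) = 18, b(8) = 14, b(9) = 6, b(10) = 12, b(11) = 2.
Since b(11) = b(1) = 2, the sequence is eventually periodic: after a pre-period of length 1 it cycles with period 10.
The value 6 first appears (with k ≥ 1) at b(9).

9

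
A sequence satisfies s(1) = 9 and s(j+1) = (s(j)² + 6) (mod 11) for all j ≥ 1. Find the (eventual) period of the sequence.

5

We have s(1) = 9; s(2) = 10; s(3) = 7; s(4) = 0; s(5) = 6; s(6) = 9.
The sequence repeats with period 5.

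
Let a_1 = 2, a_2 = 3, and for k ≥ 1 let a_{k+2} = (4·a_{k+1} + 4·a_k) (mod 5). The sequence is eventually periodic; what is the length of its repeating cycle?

a_1 = 2; a_2 = 3; a_3 = 0; a_4 = 2; a_5 = 3.
Since (a_4, a_5) = (a_1, a_2) = (2, 3) (two consecutive terms determine the rest), the sequence is periodic with period 3.

3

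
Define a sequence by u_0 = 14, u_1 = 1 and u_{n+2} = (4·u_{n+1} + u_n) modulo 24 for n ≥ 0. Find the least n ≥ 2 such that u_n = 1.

Listing terms: u_0 = 14, u_1 = 1, u_2 = 18, u_3 = 1, u_4 = 22, u_5 = 17, u_6 = 18, u_7 = 17, u_8 = 14, u_9 = 1.
The sequence repeats with period 8.
The value 1 first appears (with n ≥ 2) at u_3.

3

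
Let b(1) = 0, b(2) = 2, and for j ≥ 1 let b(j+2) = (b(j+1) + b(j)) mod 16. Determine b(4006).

4

Listing terms: b(1) = 0,  b(2) = 2,  b(3) = 2,  b(4) = 4,  b(5) = 6,  b(6) = 10,  b(7) = 0,  b(8) = 10,  b(9) = 10,  b(10) = 4,  b(11) = 14,  b(12) = 2,  b(13) = 0,  b(14) = 2.
The sequence repeats with period 12.
So b(4006) = b(1 + ((4006-1) mod 12)) = b(10) = 4.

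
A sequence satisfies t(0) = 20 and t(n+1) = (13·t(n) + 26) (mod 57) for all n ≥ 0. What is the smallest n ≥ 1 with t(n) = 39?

2

Listing terms: t(0) = 20; t(1) = 1; t(2) = 39; t(3) = 20.
Since t(3) = t(0) = 20, the sequence is periodic with period 3.
The value 39 first appears (with n ≥ 1) at t(2).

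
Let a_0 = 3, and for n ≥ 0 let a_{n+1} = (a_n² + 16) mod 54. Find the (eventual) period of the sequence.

Listing terms: a_0 = 3, a_1 = 25, a_2 = 47, a_3 = 11, a_4 = 29, a_5 = 47.
Since a_5 = a_2 = 47, the sequence is eventually periodic: after a pre-period of length 2 it cycles with period 3.

3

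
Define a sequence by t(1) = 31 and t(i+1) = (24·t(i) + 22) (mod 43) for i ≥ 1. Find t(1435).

t(1) = 31,  t(2) = 35,  t(3) = 2,  t(4) = 27,  t(5) = 25,  t(6) = 20,  t(7) = 29,  t(8) = 30,  t(9) = 11,  t(10) = 28,  t(11) = 6,  t(12) = 37,  t(13) = 7,  t(14) = 18,  t(15) = 24,  t(16) = 39,  t(17) = 12,  t(18) = 9,  t(19) = 23,  t(20) = 15,  t(21) = 38,  t(22) = 31.
Since t(22) = t(1) = 31, the sequence is periodic with period 21.
So t(1435) = t(1 + ((1435-1) mod 21)) = t(7) = 29.

29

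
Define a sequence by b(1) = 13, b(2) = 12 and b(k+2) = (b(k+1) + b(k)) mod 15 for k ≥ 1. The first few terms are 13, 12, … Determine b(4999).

Computing terms: b(1) = 13,  b(2) = 12,  b(3) = 10,  b(4) = 7,  b(5) = 2,  b(6) = 9,  b(7) = 11,  b(8) = 5,  b(9) = 1,  b(10) = 6,  b(11) = 7,  b(12) = 13,  b(13) = 5,  b(14) = 3,  b(15) = 8,  b(16) = 11,  b(17) = 4,  b(18) = 0,  b(19) = 4,  b(20) = 4,  b(21) = 8,  b(22) = 12,  b(23) = 5,  b(24) = 2,  b(25) = 7,  b(26) = 9,  b(27) = 1,  b(28) = 10,  b(29) = 11,  b(30) = 6,  b(31) = 2,  b(32) = 8,  b(33) = 10,  b(34) = 3,  b(35) = 13,  b(36) = 1,  b(37) = 14,  b(38) = 0,  b(39) = 14,  b(40) = 14,  b(41) = 13,  b(42) = 12.
The sequence repeats with period 40.
So b(4999) = b(1 + ((4999-1) mod 40)) = b(39) = 14.

14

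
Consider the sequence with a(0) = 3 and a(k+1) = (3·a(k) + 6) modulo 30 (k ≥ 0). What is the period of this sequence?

4

Listing terms: a(0) = 3, a(1) = 15, a(2) = 21, a(3) = 9, a(4) = 3.
Since a(4) = a(0) = 3, the sequence is periodic with period 4.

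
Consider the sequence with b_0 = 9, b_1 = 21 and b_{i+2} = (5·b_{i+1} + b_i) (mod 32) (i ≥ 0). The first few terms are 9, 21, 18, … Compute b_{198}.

29

We have b_0 = 9,  b_1 = 21,  b_2 = 18,  b_3 = 15,  b_4 = 29,  b_5 = 0,  b_6 = 29,  b_7 = 17,  b_8 = 18,  b_9 = 11,  b_{10} = 9,  b_{11} = 24,  b_{12} = 1,  b_{13} = 29,  b_{14} = 18,  b_{15} = 23,  b_{16} = 5,  b_{17} = 16,  b_{18} = 21,  b_{19} = 25,  b_{20} = 18,  b_{21} = 19,  b_{22} = 17,  b_{23} = 8,  b_{24} = 25,  b_{25} = 5,  b_{26} = 18,  b_{27} = 31,  b_{28} = 13,  b_{29} = 0,  b_{30} = 13,  b_{31} = 1,  b_{32} = 18,  b_{33} = 27,  b_{34} = 25,  b_{35} = 24,  b_{36} = 17,  b_{37} = 13,  b_{38} = 18,  b_{39} = 7,  b_{40} = 21,  b_{41} = 16,  b_{42} = 5,  b_{43} = 9,  b_{44} = 18,  b_{45} = 3,  b_{46} = 1,  b_{47} = 8,  b_{48} = 9,  b_{49} = 21.
Since (b_{48}, b_{49}) = (b_0, b_1) = (9, 21) (two consecutive terms determine the rest), the sequence is periodic with period 48.
(198 - 0) mod 48 = 6, so b_{198} = b_6 = 29.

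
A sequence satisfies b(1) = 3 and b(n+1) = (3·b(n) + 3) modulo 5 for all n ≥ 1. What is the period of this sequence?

b(1) = 3, b(2) = 2, b(3) = 4, b(4) = 0, b(5) = 3.
Since b(5) = b(1) = 3, the sequence is periodic with period 4.

4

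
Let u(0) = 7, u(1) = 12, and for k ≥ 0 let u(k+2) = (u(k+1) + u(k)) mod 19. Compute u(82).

u(0) = 7,  u(1) = 12,  u(2) = 0,  u(3) = 12,  u(4) = 12,  u(5) = 5,  u(6) = 17,  u(7) = 3,  u(8) = 1,  u(9) = 4,  u(10) = 5,  u(11) = 9,  u(12) = 14,  u(13) = 4,  u(14) = 18,  u(15) = 3,  u(16) = 2,  u(17) = 5,  u(18) = 7,  u(19) = 12.
Since (u(18), u(19)) = (u(0), u(1)) = (7, 12) (two consecutive terms determine the rest), the sequence is periodic with period 18.
(82 - 0) mod 18 = 10, so u(82) = u(10) = 5.

5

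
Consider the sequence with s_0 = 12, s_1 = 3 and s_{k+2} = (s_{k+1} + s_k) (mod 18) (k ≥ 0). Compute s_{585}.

12

s_0 = 12, s_1 = 3, s_2 = 15, s_3 = 0, s_4 = 15, s_5 = 15, s_6 = 12, s_7 = 9, s_8 = 3, s_9 = 12, s_{10} = 15, s_{11} = 9, s_{12} = 6, s_{13} = 15, s_{14} = 3, s_{15} = 0, s_{16} = 3, s_{17} = 3, s_{18} = 6, s_{19} = 9, s_{20} = 15, s_{21} = 6, s_{22} = 3, s_{23} = 9, s_{24} = 12, s_{25} = 3.
The sequence repeats with period 24.
(585 - 0) mod 24 = 9, so s_{585} = s_9 = 12.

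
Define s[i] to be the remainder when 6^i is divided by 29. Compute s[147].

We have s[0] = 1; s[1] = 6; s[2] = 7; s[3] = 13; s[4] = 20; s[5] = 4; s[6] = 24; s[7] = 28; s[8] = 23; s[9] = 22; s[10] = 16; s[11] = 9; s[12] = 25; s[13] = 5; s[14] = 1.
The sequence repeats with period 14.
(147 - 0) mod 14 = 7, so s[147] = s[7] = 28.

28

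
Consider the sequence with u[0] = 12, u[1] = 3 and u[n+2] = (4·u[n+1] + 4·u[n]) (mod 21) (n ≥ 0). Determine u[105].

0

Computing terms: u[0] = 12; u[1] = 3; u[2] = 18; u[3] = 0; u[4] = 9; u[5] = 15; u[6] = 12; u[7] = 3.
The sequence repeats with period 6.
(105 - 0) mod 6 = 3, so u[105] = u[3] = 0.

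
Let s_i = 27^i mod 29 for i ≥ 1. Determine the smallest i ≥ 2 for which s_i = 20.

24

Listing terms: s_1 = 27, s_2 = 4, s_3 = 21, s_4 = 16, s_5 = 26, s_6 = 6, s_7 = 17, s_8 = 24, s_9 = 10, s_{10} = 9, s_{11} = 11, s_{12} = 7, s_{13} = 15, s_{14} = 28, s_{15} = 2, s_{16} = 25, s_{17} = 8, s_{18} = 13, s_{19} = 3, s_{20} = 23, s_{21} = 12, s_{22} = 5, s_{23} = 19, s_{24} = 20, s_{25} = 18, s_{26} = 22, s_{27} = 14, s_{28} = 1, s_{29} = 27.
Since s_{29} = s_1 = 27, the sequence is periodic with period 28.
The value 20 first appears (with i ≥ 2) at s_{24}.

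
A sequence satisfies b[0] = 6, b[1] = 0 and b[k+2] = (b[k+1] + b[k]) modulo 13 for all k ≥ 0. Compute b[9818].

1

We have b[0] = 6, b[1] = 0, b[2] = 6, b[3] = 6, b[4] = 12, b[5] = 5, b[6] = 4, b[7] = 9, b[8] = 0, b[9] = 9, b[10] = 9, b[11] = 5, b[12] = 1, b[13] = 6, b[14] = 7, b[15] = 0, b[16] = 7, b[17] = 7, b[18] = 1, b[19] = 8, b[20] = 9, b[21] = 4, b[22] = 0, b[23] = 4, b[24] = 4, b[25] = 8, b[26] = 12, b[27] = 7, b[28] = 6, b[29] = 0.
The sequence repeats with period 28.
(9818 - 0) mod 28 = 18, so b[9818] = b[18] = 1.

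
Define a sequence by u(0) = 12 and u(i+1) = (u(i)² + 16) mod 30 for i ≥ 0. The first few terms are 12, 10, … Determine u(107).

u(0) = 12; u(1) = 10; u(2) = 26; u(3) = 2; u(4) = 20; u(5) = 26.
Since u(5) = u(2) = 26, the sequence is eventually periodic: after a pre-period of length 2 it cycles with period 3.
For i ≥ 2, u(i) depends only on (i - 2) mod 3. (107 - 2) mod 3 = 0, so u(107) = u(2) = 26.

26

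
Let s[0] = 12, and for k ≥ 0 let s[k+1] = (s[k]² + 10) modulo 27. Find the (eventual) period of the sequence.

3

We have s[0] = 12, s[1] = 19, s[2] = 20, s[3] = 5, s[4] = 8, s[5] = 20.
Since s[5] = s[2] = 20, the sequence is eventually periodic: after a pre-period of length 2 it cycles with period 3.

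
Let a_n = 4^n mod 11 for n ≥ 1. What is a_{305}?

We have a_1 = 4; a_2 = 5; a_3 = 9; a_4 = 3; a_5 = 1; a_6 = 4.
Since a_6 = a_1 = 4, the sequence is periodic with period 5.
So a_{305} = a_{1 + ((305-1) mod 5)} = a_5 = 1.

1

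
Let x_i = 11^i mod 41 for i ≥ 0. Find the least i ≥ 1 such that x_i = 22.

23

x_0 = 1, x_1 = 11, x_2 = 39, x_3 = 19, x_4 = 4, x_5 = 3, x_6 = 33, x_7 = 35, x_8 = 16, x_9 = 12, x_{10} = 9, x_{11} = 17, x_{12} = 23, x_{13} = 7, x_{14} = 36, x_{15} = 27, x_{16} = 10, x_{17} = 28, x_{18} = 21, x_{19} = 26, x_{20} = 40, x_{21} = 30, x_{22} = 2, x_{23} = 22, x_{24} = 37, x_{25} = 38, x_{26} = 8, x_{27} = 6, x_{28} = 25, x_{29} = 29, x_{30} = 32, x_{31} = 24, x_{32} = 18, x_{33} = 34, x_{34} = 5, x_{35} = 14, x_{36} = 31, x_{37} = 13, x_{38} = 20, x_{39} = 15, x_{40} = 1.
Since x_{40} = x_0 = 1, the sequence is periodic with period 40.
The value 22 first appears (with i ≥ 1) at x_{23}.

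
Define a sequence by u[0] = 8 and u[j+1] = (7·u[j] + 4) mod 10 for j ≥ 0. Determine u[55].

2

Computing terms: u[0] = 8; u[1] = 0; u[2] = 4; u[3] = 2; u[4] = 8.
The sequence repeats with period 4.
(55 - 0) mod 4 = 3, so u[55] = u[3] = 2.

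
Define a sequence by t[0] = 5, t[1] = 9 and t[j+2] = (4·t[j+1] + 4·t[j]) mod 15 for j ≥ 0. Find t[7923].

5

Computing terms: t[0] = 5, t[1] = 9, t[2] = 11, t[3] = 5, t[4] = 4, t[5] = 6, t[6] = 10, t[7] = 4, t[8] = 11, t[9] = 0, t[10] = 14, t[11] = 11, t[12] = 10, t[13] = 9, t[14] = 1, t[15] = 10, t[16] = 14, t[17] = 6, t[18] = 5, t[19] = 14, t[20] = 1, t[21] = 0, t[22] = 4, t[23] = 1, t[24] = 5, t[25] = 9.
Since (t[24], t[25]) = (t[0], t[1]) = (5, 9) (two consecutive terms determine the rest), the sequence is periodic with period 24.
So t[7923] = t[0 + ((7923-0) mod 24)] = t[3] = 5.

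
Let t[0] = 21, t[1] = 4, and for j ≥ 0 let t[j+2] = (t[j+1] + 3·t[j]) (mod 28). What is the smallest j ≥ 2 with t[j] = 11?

2

Listing terms: t[0] = 21, t[1] = 4, t[2] = 11, t[3] = 23, t[4] = 0, t[5] = 13, t[6] = 13, t[7] = 24, t[8] = 7, t[9] = 23, t[10] = 16, t[11] = 1, t[12] = 21, t[13] = 24, t[14] = 3, t[15] = 19, t[16] = 0, t[17] = 1, t[18] = 1, t[19] = 4, t[20] = 7, t[21] = 19, t[22] = 12, t[23] = 13, t[24] = 21, t[25] = 4.
The sequence repeats with period 24.
The value 11 first appears (with j ≥ 2) at t[2].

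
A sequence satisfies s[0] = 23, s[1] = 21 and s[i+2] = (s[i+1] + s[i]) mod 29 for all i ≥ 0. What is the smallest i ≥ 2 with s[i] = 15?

Computing terms: s[0] = 23, s[1] = 21, s[2] = 15, s[3] = 7, s[4] = 22, s[5] = 0, s[6] = 22, s[7] = 22, s[8] = 15, s[9] = 8, s[10] = 23, s[11] = 2, s[12] = 25, s[13] = 27, s[14] = 23, s[15] = 21.
Since (s[14], s[15]) = (s[0], s[1]) = (23, 21) (two consecutive terms determine the rest), the sequence is periodic with period 14.
The value 15 first appears (with i ≥ 2) at s[2].

2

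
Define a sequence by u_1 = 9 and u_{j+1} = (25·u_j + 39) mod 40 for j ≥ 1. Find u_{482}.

Listing terms: u_1 = 9,  u_2 = 24,  u_3 = 39,  u_4 = 14,  u_5 = 29,  u_6 = 4,  u_7 = 19,  u_8 = 34,  u_9 = 9.
The sequence repeats with period 8.
So u_{482} = u_{1 + ((482-1) mod 8)} = u_2 = 24.

24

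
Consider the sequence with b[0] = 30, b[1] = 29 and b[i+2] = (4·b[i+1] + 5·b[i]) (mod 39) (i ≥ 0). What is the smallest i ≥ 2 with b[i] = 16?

We have b[0] = 30,  b[1] = 29,  b[2] = 32,  b[3] = 0,  b[4] = 4,  b[5] = 16,  b[6] = 6,  b[7] = 26,  b[8] = 17,  b[9] = 3,  b[10] = 19,  b[11] = 13,  b[12] = 30,  b[13] = 29.
The sequence repeats with period 12.
The value 16 first appears (with i ≥ 2) at b[5].

5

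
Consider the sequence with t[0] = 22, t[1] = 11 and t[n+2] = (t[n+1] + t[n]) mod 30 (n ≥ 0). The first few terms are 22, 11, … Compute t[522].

Listing terms: t[0] = 22, t[1] = 11, t[2] = 3, t[3] = 14, t[4] = 17, t[5] = 1, t[6] = 18, t[7] = 19, t[8] = 7, t[9] = 26, t[10] = 3, t[11] = 29, t[12] = 2, t[13] = 1, t[14] = 3, t[15] = 4, t[16] = 7, t[17] = 11, t[18] = 18, t[19] = 29, t[20] = 17, t[21] = 16, t[22] = 3, t[23] = 19, t[24] = 22, t[25] = 11.
Since (t[24], t[25]) = (t[0], t[1]) = (22, 11) (two consecutive terms determine the rest), the sequence is periodic with period 24.
(522 - 0) mod 24 = 18, so t[522] = t[18] = 18.

18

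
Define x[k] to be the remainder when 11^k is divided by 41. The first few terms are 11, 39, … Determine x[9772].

23

Computing terms: x[1] = 11; x[2] = 39; x[3] = 19; x[4] = 4; x[5] = 3; x[6] = 33; x[7] = 35; x[8] = 16; x[9] = 12; x[10] = 9; x[11] = 17; x[12] = 23; x[13] = 7; x[14] = 36; x[15] = 27; x[16] = 10; x[17] = 28; x[18] = 21; x[19] = 26; x[20] = 40; x[21] = 30; x[22] = 2; x[23] = 22; x[24] = 37; x[25] = 38; x[26] = 8; x[27] = 6; x[28] = 25; x[29] = 29; x[30] = 32; x[31] = 24; x[32] = 18; x[33] = 34; x[34] = 5; x[35] = 14; x[36] = 31; x[37] = 13; x[38] = 20; x[39] = 15; x[40] = 1; x[41] = 11.
The sequence repeats with period 40.
So x[9772] = x[1 + ((9772-1) mod 40)] = x[12] = 23.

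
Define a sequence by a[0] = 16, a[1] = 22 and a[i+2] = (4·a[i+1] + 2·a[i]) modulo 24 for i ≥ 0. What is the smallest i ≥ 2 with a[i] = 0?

Listing terms: a[0] = 16; a[1] = 22; a[2] = 0; a[3] = 20; a[4] = 8; a[5] = 0; a[6] = 16; a[7] = 16; a[8] = 0; a[9] = 8; a[10] = 8; a[11] = 0.
Since (a[10], a[11]) = (a[4], a[5]) = (8, 0) (two consecutive terms determine the rest), the sequence is eventually periodic: after a pre-period of length 4 it cycles with period 6.
The value 0 first appears (with i ≥ 2) at a[2].

2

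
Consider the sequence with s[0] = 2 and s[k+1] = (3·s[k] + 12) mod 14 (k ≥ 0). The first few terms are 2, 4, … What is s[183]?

0

Computing terms: s[0] = 2; s[1] = 4; s[2] = 10; s[3] = 0; s[4] = 12; s[5] = 6; s[6] = 2.
The sequence repeats with period 6.
(183 - 0) mod 6 = 3, so s[183] = s[3] = 0.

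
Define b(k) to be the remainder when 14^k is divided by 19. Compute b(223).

We have b(0) = 1; b(1) = 14; b(2) = 6; b(3) = 8; b(4) = 17; b(5) = 10; b(6) = 7; b(7) = 3; b(8) = 4; b(9) = 18; b(10) = 5; b(11) = 13; b(12) = 11; b(13) = 2; b(14) = 9; b(15) = 12; b(16) = 16; b(17) = 15; b(18) = 1.
The sequence repeats with period 18.
(223 - 0) mod 18 = 7, so b(223) = b(7) = 3.

3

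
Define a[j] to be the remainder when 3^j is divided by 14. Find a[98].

9

We have a[0] = 1,  a[1] = 3,  a[2] = 9,  a[3] = 13,  a[4] = 11,  a[5] = 5,  a[6] = 1.
The sequence repeats with period 6.
So a[98] = a[0 + ((98-0) mod 6)] = a[2] = 9.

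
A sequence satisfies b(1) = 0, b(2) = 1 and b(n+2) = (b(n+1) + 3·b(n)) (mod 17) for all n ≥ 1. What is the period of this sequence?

b(1) = 0, b(2) = 1, b(3) = 1, b(4) = 4, b(5) = 7, b(6) = 2, b(7) = 6, b(8) = 12, b(9) = 13, b(10) = 15, b(11) = 3, b(12) = 14, b(13) = 6, b(14) = 14, b(15) = 15, b(16) = 6, b(17) = 0, b(18) = 1.
Since (b(17), b(18)) = (b(1), b(2)) = (0, 1) (two consecutive terms determine the rest), the sequence is periodic with period 16.

16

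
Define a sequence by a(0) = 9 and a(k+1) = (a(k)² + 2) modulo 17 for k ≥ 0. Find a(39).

Computing terms: a(0) = 9,  a(1) = 15,  a(2) = 6,  a(3) = 4,  a(4) = 1,  a(5) = 3,  a(6) = 11,  a(7) = 4.
Since a(7) = a(3) = 4, the sequence is eventually periodic: after a pre-period of length 3 it cycles with period 4.
For k ≥ 3, a(k) depends only on (k - 3) mod 4. (39 - 3) mod 4 = 0, so a(39) = a(3) = 4.

4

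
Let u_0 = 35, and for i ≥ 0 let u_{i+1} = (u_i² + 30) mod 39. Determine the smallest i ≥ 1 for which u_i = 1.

Listing terms: u_0 = 35, u_1 = 7, u_2 = 1, u_3 = 31, u_4 = 16, u_5 = 13, u_6 = 4, u_7 = 7.
Since u_7 = u_1 = 7, the sequence is eventually periodic: after a pre-period of length 1 it cycles with period 6.
The value 1 first appears (with i ≥ 1) at u_2.

2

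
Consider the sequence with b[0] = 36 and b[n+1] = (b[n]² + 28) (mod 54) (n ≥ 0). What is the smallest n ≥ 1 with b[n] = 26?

Computing terms: b[0] = 36, b[1] = 28, b[2] = 2, b[3] = 32, b[4] = 26, b[5] = 2.
Since b[5] = b[2] = 2, the sequence is eventually periodic: after a pre-period of length 2 it cycles with period 3.
The value 26 first appears (with n ≥ 1) at b[4].

4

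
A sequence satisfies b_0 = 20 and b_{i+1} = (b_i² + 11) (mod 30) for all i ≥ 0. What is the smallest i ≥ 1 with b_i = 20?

Computing terms: b_0 = 20,  b_1 = 21,  b_2 = 2,  b_3 = 15,  b_4 = 26,  b_5 = 27,  b_6 = 20.
The sequence repeats with period 6.
The value 20 next appears (with i ≥ 1) at b_6.

6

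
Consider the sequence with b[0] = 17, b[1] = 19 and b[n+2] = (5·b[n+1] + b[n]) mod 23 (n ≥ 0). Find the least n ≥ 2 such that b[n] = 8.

9

Computing terms: b[0] = 17, b[1] = 19, b[2] = 20, b[3] = 4, b[4] = 17, b[5] = 20, b[6] = 2, b[7] = 7, b[8] = 14, b[9] = 8, b[10] = 8, b[11] = 2, b[12] = 18, b[13] = 0, b[14] = 18, b[15] = 21, b[16] = 8, b[17] = 15, b[18] = 14, b[19] = 16, b[20] = 2, b[21] = 3, b[22] = 17, b[23] = 19.
The sequence repeats with period 22.
The value 8 first appears (with n ≥ 2) at b[9].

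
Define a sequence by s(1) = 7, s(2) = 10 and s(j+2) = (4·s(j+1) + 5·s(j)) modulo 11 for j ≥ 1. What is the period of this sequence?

10

We have s(1) = 7, s(2) = 10, s(3) = 9, s(4) = 9, s(5) = 4, s(6) = 6, s(7) = 0, s(8) = 8, s(9) = 10, s(10) = 3, s(11) = 7, s(12) = 10.
Since (s(11), s(12)) = (s(1), s(2)) = (7, 10) (two consecutive terms determine the rest), the sequence is periodic with period 10.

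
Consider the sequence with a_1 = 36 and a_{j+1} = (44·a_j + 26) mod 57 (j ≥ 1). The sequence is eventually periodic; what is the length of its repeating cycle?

18

We have a_1 = 36, a_2 = 14, a_3 = 15, a_4 = 2, a_5 = 0, a_6 = 26, a_7 = 30, a_8 = 35, a_9 = 27, a_{10} = 17, a_{11} = 33, a_{12} = 53, a_{13} = 21, a_{14} = 38, a_{15} = 45, a_{16} = 11, a_{17} = 54, a_{18} = 8, a_{19} = 36.
Since a_{19} = a_1 = 36, the sequence is periodic with period 18.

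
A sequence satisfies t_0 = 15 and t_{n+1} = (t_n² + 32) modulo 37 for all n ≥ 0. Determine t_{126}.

20

t_0 = 15, t_1 = 35, t_2 = 36, t_3 = 33, t_4 = 11, t_5 = 5, t_6 = 20, t_7 = 25, t_8 = 28, t_9 = 2, t_{10} = 36.
Since t_{10} = t_2 = 36, the sequence is eventually periodic: after a pre-period of length 2 it cycles with period 8.
For n ≥ 2, t_n depends only on (n - 2) mod 8. (126 - 2) mod 8 = 4, so t_{126} = t_6 = 20.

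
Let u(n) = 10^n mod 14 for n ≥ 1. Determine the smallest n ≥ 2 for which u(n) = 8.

6

Computing terms: u(1) = 10; u(2) = 2; u(3) = 6; u(4) = 4; u(5) = 12; u(6) = 8; u(7) = 10.
The sequence repeats with period 6.
The value 8 first appears (with n ≥ 2) at u(6).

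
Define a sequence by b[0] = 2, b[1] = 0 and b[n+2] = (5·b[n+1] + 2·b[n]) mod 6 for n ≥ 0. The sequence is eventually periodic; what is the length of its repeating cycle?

b[0] = 2; b[1] = 0; b[2] = 4; b[3] = 2; b[4] = 0.
Since (b[3], b[4]) = (b[0], b[1]) = (2, 0) (two consecutive terms determine the rest), the sequence is periodic with period 3.

3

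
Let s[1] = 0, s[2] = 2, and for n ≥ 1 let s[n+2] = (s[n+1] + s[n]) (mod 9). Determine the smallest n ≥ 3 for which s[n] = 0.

We have s[1] = 0; s[2] = 2; s[3] = 2; s[4] = 4; s[5] = 6; s[6] = 1; s[7] = 7; s[8] = 8; s[9] = 6; s[10] = 5; s[11] = 2; s[12] = 7; s[13] = 0; s[14] = 7; s[15] = 7; s[16] = 5; s[17] = 3; s[18] = 8; s[19] = 2; s[20] = 1; s[21] = 3; s[22] = 4; s[23] = 7; s[24] = 2; s[25] = 0; s[26] = 2.
Since (s[25], s[26]) = (s[1], s[2]) = (0, 2) (two consecutive terms determine the rest), the sequence is periodic with period 24.
The value 0 first appears (with n ≥ 3) at s[13].

13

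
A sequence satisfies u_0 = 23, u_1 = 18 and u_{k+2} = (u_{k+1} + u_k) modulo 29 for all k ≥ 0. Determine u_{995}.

18

u_0 = 23, u_1 = 18, u_2 = 12, u_3 = 1, u_4 = 13, u_5 = 14, u_6 = 27, u_7 = 12, u_8 = 10, u_9 = 22, u_{10} = 3, u_{11} = 25, u_{12} = 28, u_{13} = 24, u_{14} = 23, u_{15} = 18.
The sequence repeats with period 14.
So u_{995} = u_{0 + ((995-0) mod 14)} = u_1 = 18.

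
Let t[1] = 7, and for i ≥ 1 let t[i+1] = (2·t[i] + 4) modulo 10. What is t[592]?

Computing terms: t[1] = 7,  t[2] = 8,  t[3] = 0,  t[4] = 4,  t[5] = 2,  t[6] = 8.
Since t[6] = t[2] = 8, the sequence is eventually periodic: after a pre-period of length 1 it cycles with period 4.
For i ≥ 2, t[i] depends only on (i - 2) mod 4. (592 - 2) mod 4 = 2, so t[592] = t[4] = 4.

4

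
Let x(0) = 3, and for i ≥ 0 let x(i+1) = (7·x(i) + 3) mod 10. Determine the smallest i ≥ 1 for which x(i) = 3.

4

x(0) = 3,  x(1) = 4,  x(2) = 1,  x(3) = 0,  x(4) = 3.
Since x(4) = x(0) = 3, the sequence is periodic with period 4.
The value 3 next appears (with i ≥ 1) at x(4).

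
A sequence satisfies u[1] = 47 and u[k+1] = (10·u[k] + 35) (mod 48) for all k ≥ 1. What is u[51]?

u[1] = 47, u[2] = 25, u[3] = 45, u[4] = 5, u[5] = 37, u[6] = 21, u[7] = 5.
Since u[7] = u[4] = 5, the sequence is eventually periodic: after a pre-period of length 3 it cycles with period 3.
For k ≥ 4, u[k] depends only on (k - 4) mod 3. (51 - 4) mod 3 = 2, so u[51] = u[6] = 21.

21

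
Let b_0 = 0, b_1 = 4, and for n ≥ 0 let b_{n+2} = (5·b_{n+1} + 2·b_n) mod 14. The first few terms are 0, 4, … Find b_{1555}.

12

b_0 = 0, b_1 = 4, b_2 = 6, b_3 = 10, b_4 = 6, b_5 = 8, b_6 = 10, b_7 = 10, b_8 = 0, b_9 = 6, b_{10} = 2, b_{11} = 8, b_{12} = 2, b_{13} = 12, b_{14} = 8, b_{15} = 8, b_{16} = 0, b_{17} = 2, b_{18} = 10, b_{19} = 12, b_{20} = 10, b_{21} = 4, b_{22} = 12, b_{23} = 12, b_{24} = 0, b_{25} = 10, b_{26} = 8, b_{27} = 4, b_{28} = 8, b_{29} = 6, b_{30} = 4, b_{31} = 4, b_{32} = 0, b_{33} = 8, b_{34} = 12, b_{35} = 6, b_{36} = 12, b_{37} = 2, b_{38} = 6, b_{39} = 6, b_{40} = 0, b_{41} = 12, b_{42} = 4, b_{43} = 2, b_{44} = 4, b_{45} = 10, b_{46} = 2, b_{47} = 2, b_{48} = 0, b_{49} = 4.
The sequence repeats with period 48.
(1555 - 0) mod 48 = 19, so b_{1555} = b_{19} = 12.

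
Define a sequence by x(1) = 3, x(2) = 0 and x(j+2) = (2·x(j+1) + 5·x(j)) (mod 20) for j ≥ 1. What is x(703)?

15

x(1) = 3; x(2) = 0; x(3) = 15; x(4) = 10; x(5) = 15; x(6) = 0; x(7) = 15.
Since (x(6), x(7)) = (x(2), x(3)) = (0, 15) (two consecutive terms determine the rest), the sequence is eventually periodic: after a pre-period of length 1 it cycles with period 4.
For j ≥ 2, x(j) depends only on (j - 2) mod 4. (703 - 2) mod 4 = 1, so x(703) = x(3) = 15.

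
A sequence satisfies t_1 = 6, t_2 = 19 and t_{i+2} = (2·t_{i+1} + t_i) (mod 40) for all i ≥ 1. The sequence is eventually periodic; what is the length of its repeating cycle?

Listing terms: t_1 = 6,  t_2 = 19,  t_3 = 4,  t_4 = 27,  t_5 = 18,  t_6 = 23,  t_7 = 24,  t_8 = 31,  t_9 = 6,  t_{10} = 3,  t_{11} = 12,  t_{12} = 27,  t_{13} = 26,  t_{14} = 39,  t_{15} = 24,  t_{16} = 7,  t_{17} = 38,  t_{18} = 3,  t_{19} = 4,  t_{20} = 11,  t_{21} = 26,  t_{22} = 23,  t_{23} = 32,  t_{24} = 7,  t_{25} = 6,  t_{26} = 19.
The sequence repeats with period 24.

24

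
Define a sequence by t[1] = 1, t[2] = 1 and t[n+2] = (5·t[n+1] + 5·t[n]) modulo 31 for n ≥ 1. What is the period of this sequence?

We have t[1] = 1; t[2] = 1; t[3] = 10; t[4] = 24; t[5] = 15; t[6] = 9; t[7] = 27; t[8] = 25; t[9] = 12; t[10] = 30; t[11] = 24; t[12] = 22; t[13] = 13; t[14] = 20; t[15] = 10; t[16] = 26; t[17] = 25; t[18] = 7; t[19] = 5; t[20] = 29; t[21] = 15; t[22] = 3; t[23] = 28; t[24] = 0; t[25] = 16; t[26] = 18; t[27] = 15; t[28] = 10; t[29] = 1; t[30] = 24; t[31] = 1; t[32] = 1.
The sequence repeats with period 30.

30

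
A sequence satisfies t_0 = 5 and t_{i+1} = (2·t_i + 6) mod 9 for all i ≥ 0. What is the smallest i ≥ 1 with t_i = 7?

t_0 = 5; t_1 = 7; t_2 = 2; t_3 = 1; t_4 = 8; t_5 = 4; t_6 = 5.
Since t_6 = t_0 = 5, the sequence is periodic with period 6.
The value 7 first appears (with i ≥ 1) at t_1.

1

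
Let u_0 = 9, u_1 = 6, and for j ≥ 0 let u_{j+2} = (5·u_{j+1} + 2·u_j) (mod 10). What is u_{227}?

2

u_0 = 9,  u_1 = 6,  u_2 = 8,  u_3 = 2,  u_4 = 6,  u_5 = 4,  u_6 = 2,  u_7 = 8,  u_8 = 4,  u_9 = 6,  u_{10} = 8.
Since (u_9, u_{10}) = (u_1, u_2) = (6, 8) (two consecutive terms determine the rest), the sequence is eventually periodic: after a pre-period of length 1 it cycles with period 8.
For j ≥ 1, u_j depends only on (j - 1) mod 8. (227 - 1) mod 8 = 2, so u_{227} = u_3 = 2.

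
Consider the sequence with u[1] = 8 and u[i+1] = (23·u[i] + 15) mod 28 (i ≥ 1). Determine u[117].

0

We have u[1] = 8,  u[2] = 3,  u[3] = 0,  u[4] = 15,  u[5] = 24,  u[6] = 7,  u[7] = 8.
The sequence repeats with period 6.
So u[117] = u[1 + ((117-1) mod 6)] = u[3] = 0.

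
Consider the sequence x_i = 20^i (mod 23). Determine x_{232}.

Listing terms: x_1 = 20; x_2 = 9; x_3 = 19; x_4 = 12; x_5 = 10; x_6 = 16; x_7 = 21; x_8 = 6; x_9 = 5; x_{10} = 8; x_{11} = 22; x_{12} = 3; x_{13} = 14; x_{14} = 4; x_{15} = 11; x_{16} = 13; x_{17} = 7; x_{18} = 2; x_{19} = 17; x_{20} = 18; x_{21} = 15; x_{22} = 1; x_{23} = 20.
Since x_{23} = x_1 = 20, the sequence is periodic with period 22.
So x_{232} = x_{1 + ((232-1) mod 22)} = x_{12} = 3.

3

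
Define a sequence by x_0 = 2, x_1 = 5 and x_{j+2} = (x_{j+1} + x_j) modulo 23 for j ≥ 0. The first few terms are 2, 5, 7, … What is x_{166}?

Listing terms: x_0 = 2; x_1 = 5; x_2 = 7; x_3 = 12; x_4 = 19; x_5 = 8; x_6 = 4; x_7 = 12; x_8 = 16; x_9 = 5; x_{10} = 21; x_{11} = 3; x_{12} = 1; x_{13} = 4; x_{14} = 5; x_{15} = 9; x_{16} = 14; x_{17} = 0; x_{18} = 14; x_{19} = 14; x_{20} = 5; x_{21} = 19; x_{22} = 1; x_{23} = 20; x_{24} = 21; x_{25} = 18; x_{26} = 16; x_{27} = 11; x_{28} = 4; x_{29} = 15; x_{30} = 19; x_{31} = 11; x_{32} = 7; x_{33} = 18; x_{34} = 2; x_{35} = 20; x_{36} = 22; x_{37} = 19; x_{38} = 18; x_{39} = 14; x_{40} = 9; x_{41} = 0; x_{42} = 9; x_{43} = 9; x_{44} = 18; x_{45} = 4; x_{46} = 22; x_{47} = 3; x_{48} = 2; x_{49} = 5.
The sequence repeats with period 48.
So x_{166} = x_{0 + ((166-0) mod 48)} = x_{22} = 1.

1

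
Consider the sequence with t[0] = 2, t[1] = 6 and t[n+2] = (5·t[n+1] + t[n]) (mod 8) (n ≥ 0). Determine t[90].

t[0] = 2,  t[1] = 6,  t[2] = 0,  t[3] = 6,  t[4] = 6,  t[5] = 4,  t[6] = 2,  t[7] = 6.
Since (t[6], t[7]) = (t[0], t[1]) = (2, 6) (two consecutive terms determine the rest), the sequence is periodic with period 6.
So t[90] = t[0 + ((90-0) mod 6)] = t[0] = 2.

2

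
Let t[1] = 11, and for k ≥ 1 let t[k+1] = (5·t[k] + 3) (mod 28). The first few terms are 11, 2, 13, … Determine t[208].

t[1] = 11, t[2] = 2, t[3] = 13, t[4] = 12, t[5] = 7, t[6] = 10, t[7] = 25, t[8] = 16, t[9] = 27, t[10] = 26, t[11] = 21, t[12] = 24, t[13] = 11.
Since t[13] = t[1] = 11, the sequence is periodic with period 12.
(208 - 1) mod 12 = 3, so t[208] = t[4] = 12.

12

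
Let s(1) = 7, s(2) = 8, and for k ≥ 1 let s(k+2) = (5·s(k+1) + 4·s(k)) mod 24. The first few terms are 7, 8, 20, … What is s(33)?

4

s(1) = 7; s(2) = 8; s(3) = 20; s(4) = 12; s(5) = 20; s(6) = 4; s(7) = 4; s(8) = 12; s(9) = 4; s(10) = 20; s(11) = 20; s(12) = 12.
Since (s(11), s(12)) = (s(3), s(4)) = (20, 12) (two consecutive terms determine the rest), the sequence is eventually periodic: after a pre-period of length 2 it cycles with period 8.
For k ≥ 3, s(k) depends only on (k - 3) mod 8. (33 - 3) mod 8 = 6, so s(33) = s(9) = 4.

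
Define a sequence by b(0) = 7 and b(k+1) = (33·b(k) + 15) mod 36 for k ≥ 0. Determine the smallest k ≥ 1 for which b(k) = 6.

5

Listing terms: b(0) = 7; b(1) = 30; b(2) = 33; b(3) = 24; b(4) = 15; b(5) = 6; b(6) = 33.
Since b(6) = b(2) = 33, the sequence is eventually periodic: after a pre-period of length 2 it cycles with period 4.
The value 6 first appears (with k ≥ 1) at b(5).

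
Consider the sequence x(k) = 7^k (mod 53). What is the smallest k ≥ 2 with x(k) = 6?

5

x(1) = 7,  x(2) = 49,  x(3) = 25,  x(4) = 16,  x(5) = 6,  x(6) = 42,  x(7) = 29,  x(8) = 44,  x(9) = 43,  x(10) = 36,  x(11) = 40,  x(12) = 15,  x(13) = 52,  x(14) = 46,  x(15) = 4,  x(16) = 28,  x(17) = 37,  x(18) = 47,  x(19) = 11,  x(20) = 24,  x(21) = 9,  x(22) = 10,  x(23) = 17,  x(24) = 13,  x(25) = 38,  x(26) = 1,  x(27) = 7.
The sequence repeats with period 26.
The value 6 first appears (with k ≥ 2) at x(5).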